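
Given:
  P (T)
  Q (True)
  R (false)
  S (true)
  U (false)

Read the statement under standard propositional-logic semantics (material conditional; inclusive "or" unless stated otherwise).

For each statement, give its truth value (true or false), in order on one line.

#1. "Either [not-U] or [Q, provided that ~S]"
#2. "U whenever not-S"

#1: This is ¬U ∨ (¬S → Q).

¬U = ¬F = T
¬S = ¬T = F
¬S → Q = F → T = T
¬U ∨ (¬S → Q) = T ∨ T = T
Thus #1 is true.

#2: In symbols: ¬S → U

¬S = ¬T = F
¬S → U = F → F = T
Thus #2 is true.

#1 T / #2 T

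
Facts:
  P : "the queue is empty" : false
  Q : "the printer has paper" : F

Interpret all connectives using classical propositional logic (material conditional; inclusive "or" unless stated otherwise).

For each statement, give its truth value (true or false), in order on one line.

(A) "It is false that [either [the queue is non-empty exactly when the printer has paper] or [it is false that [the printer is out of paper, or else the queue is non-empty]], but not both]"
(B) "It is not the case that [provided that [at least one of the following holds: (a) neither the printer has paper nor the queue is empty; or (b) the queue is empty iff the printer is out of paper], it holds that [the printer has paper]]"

(A) T, (B) T

(A): This is ~((~P <-> Q) xor ~(~Q | ~P)).

~P = ~F = T
~P <-> Q = T <-> F = F
~Q = ~F = T
~P = ~F = T
~Q | ~P = T | T = T
~(~Q | ~P) = ~T = F
(~P <-> Q) xor ~(~Q | ~P) = F xor F = F
~((~P <-> Q) xor ~(~Q | ~P)) = ~F = T
Hence (A) is true.

(B): This is ~(((Q nor P) | (P <-> ~Q)) -> Q).

Q nor P = F nor F = T
~Q = ~F = T
P <-> ~Q = F <-> T = F
(Q nor P) | (P <-> ~Q) = T | F = T
((Q nor P) | (P <-> ~Q)) -> Q = T -> F = F
~(((Q nor P) | (P <-> ~Q)) -> Q) = ~F = T
So (B) is true.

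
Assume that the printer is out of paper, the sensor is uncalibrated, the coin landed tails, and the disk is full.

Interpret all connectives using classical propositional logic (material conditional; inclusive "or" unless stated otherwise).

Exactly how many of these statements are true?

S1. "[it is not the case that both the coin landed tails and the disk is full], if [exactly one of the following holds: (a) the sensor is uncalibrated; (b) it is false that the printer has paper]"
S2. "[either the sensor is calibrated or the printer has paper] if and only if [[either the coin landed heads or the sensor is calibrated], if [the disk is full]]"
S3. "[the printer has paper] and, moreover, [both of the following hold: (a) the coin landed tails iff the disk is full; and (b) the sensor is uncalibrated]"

Let Q = "the sensor is calibrated" (False), P = "the printer has paper" (False), R = "the coin landed heads" (False), S = "the disk is full" (True).

S1: Parsed as (not Q xor not P) -> (not R nand S)

not Q = not False = True
not P = not False = True
not Q xor not P = True xor True = False
not R = not False = True
not R nand S = True nand True = False
(not Q xor not P) -> (not R nand S) = False -> False = True
So S1 is true.

S2: Parsed as (Q or P) iff (S -> (R or Q))

Q or P = False or False = False
R or Q = False or False = False
S -> (R or Q) = True -> False = False
(Q or P) iff (S -> (R or Q)) = False iff False = True
So S2 is true.

S3: This is P and ((not R iff S) and not Q).

not R = not False = True
not R iff S = True iff True = True
not Q = not False = True
(not R iff S) and not Q = True and True = True
P and ((not R iff S) and not Q) = False and True = False
Hence S3 is false.

2 of the 3 statements are true (S1, S2).

2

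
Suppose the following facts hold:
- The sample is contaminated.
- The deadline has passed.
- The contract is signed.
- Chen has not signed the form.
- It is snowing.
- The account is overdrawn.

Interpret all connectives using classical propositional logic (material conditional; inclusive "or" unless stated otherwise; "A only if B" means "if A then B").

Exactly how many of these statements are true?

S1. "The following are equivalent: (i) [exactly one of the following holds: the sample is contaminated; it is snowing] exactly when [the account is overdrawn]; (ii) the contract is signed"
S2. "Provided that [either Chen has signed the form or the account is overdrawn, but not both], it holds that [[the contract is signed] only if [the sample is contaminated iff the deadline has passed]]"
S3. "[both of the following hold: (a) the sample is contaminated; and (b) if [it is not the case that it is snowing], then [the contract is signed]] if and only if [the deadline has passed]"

2

Let K = "the sample is contaminated" (T), W = "it is snowing" (T), U = "the account is overdrawn" (T), S = "the contract is signed" (T), L = "Chen has signed the form" (F), H = "the deadline has passed" (T).

S1: In symbols: ((K xor W) <-> U) <-> S

K xor W = T xor T = F
(K xor W) <-> U = F <-> T = F
((K xor W) <-> U) <-> S = F <-> T = F
So S1 is false.

S2: Formalization: (L xor U) -> (S -> (K <-> H))

L xor U = F xor T = T
K <-> H = T <-> T = T
S -> (K <-> H) = T -> T = T
(L xor U) -> (S -> (K <-> H)) = T -> T = T
Thus S2 is true.

S3: This is (K & (~W -> S)) <-> H.

~W = ~T = F
~W -> S = F -> T = T
K & (~W -> S) = T & T = T
(K & (~W -> S)) <-> H = T <-> T = T
Thus S3 is true.

2 of the 3 statements are true (S2, S3).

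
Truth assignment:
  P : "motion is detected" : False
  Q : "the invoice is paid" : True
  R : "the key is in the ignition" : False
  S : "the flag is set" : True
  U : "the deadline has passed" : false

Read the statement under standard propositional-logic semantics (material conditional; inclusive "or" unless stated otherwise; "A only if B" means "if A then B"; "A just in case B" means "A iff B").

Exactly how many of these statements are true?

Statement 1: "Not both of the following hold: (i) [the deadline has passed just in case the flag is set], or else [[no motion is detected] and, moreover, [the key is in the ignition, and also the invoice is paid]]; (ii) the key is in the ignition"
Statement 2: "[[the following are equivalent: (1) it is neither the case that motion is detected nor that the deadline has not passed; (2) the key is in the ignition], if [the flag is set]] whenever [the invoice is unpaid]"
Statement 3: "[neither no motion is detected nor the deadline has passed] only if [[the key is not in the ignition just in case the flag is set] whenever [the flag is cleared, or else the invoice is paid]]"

Statement 1: Parsed as ((U iff S) or (not P and (R and Q))) nand R

U iff S = False iff True = False
not P = not False = True
R and Q = False and True = False
not P and (R and Q) = True and False = False
(U iff S) or (not P and (R and Q)) = False or False = False
((U iff S) or (not P and (R and Q))) nand R = False nand False = True
So Statement 1 is true.

Statement 2: Formalization: not Q -> (S -> ((P nor not U) iff R))

not Q = not True = False
not U = not False = True
P nor not U = False nor True = False
(P nor not U) iff R = False iff False = True
S -> ((P nor not U) iff R) = True -> True = True
not Q -> (S -> ((P nor not U) iff R)) = False -> True = True
So Statement 2 is true.

Statement 3: Formalization: (not P nor U) -> ((not S or Q) -> (not R iff S))

not P = not False = True
not P nor U = True nor False = False
not S = not True = False
not S or Q = False or True = True
not R = not False = True
not R iff S = True iff True = True
(not S or Q) -> (not R iff S) = True -> True = True
(not P nor U) -> ((not S or Q) -> (not R iff S)) = False -> True = True
Hence Statement 3 is true.

3 of the 3 statements are true (Statement 1, Statement 2, Statement 3).

3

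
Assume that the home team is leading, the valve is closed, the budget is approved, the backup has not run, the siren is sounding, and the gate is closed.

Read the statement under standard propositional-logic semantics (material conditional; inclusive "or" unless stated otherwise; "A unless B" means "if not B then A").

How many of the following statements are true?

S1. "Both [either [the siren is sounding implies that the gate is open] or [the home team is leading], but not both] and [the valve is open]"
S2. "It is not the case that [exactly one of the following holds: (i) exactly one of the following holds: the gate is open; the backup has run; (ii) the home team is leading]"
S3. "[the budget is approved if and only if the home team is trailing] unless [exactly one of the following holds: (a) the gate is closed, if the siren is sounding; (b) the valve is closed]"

Let R = "the siren is sounding" (T), V = "the gate is open" (F), D = "the home team is leading" (T), U = "the valve is open" (F), L = "the backup has run" (F), M = "the budget is approved" (T).

S1: Formalization: ((R -> V) xor D) & U

R -> V = T -> F = F
(R -> V) xor D = F xor T = T
((R -> V) xor D) & U = T & F = F
Thus S1 is false.

S2: In symbols: ~((V xor L) xor D)

V xor L = F xor F = F
(V xor L) xor D = F xor T = T
~((V xor L) xor D) = ~T = F
Hence S2 is false.

S3: This is (M <-> ~D) | ((R -> ~V) xor ~U).

~D = ~T = F
M <-> ~D = T <-> F = F
~V = ~F = T
R -> ~V = T -> T = T
~U = ~F = T
(R -> ~V) xor ~U = T xor T = F
(M <-> ~D) | ((R -> ~V) xor ~U) = F | F = F
So S3 is false.

True statements: 0 (none).

0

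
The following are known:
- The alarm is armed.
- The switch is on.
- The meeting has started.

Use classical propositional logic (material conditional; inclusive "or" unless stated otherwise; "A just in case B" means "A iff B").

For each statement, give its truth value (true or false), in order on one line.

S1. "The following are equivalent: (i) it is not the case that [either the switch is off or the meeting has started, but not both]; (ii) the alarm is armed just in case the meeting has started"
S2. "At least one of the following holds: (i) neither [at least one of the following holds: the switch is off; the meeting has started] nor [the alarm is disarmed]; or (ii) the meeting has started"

S1 F, S2 T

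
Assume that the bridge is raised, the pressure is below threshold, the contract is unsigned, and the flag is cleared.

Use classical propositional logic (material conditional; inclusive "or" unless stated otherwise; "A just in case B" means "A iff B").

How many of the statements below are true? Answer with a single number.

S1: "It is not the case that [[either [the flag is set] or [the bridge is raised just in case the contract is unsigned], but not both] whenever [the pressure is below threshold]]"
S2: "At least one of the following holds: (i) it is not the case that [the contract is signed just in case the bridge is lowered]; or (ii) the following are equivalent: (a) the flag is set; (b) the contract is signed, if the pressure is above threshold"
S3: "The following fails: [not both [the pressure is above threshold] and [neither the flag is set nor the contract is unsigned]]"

0

Let Q = "the pressure is above threshold" (False), S = "the flag is set" (False), P = "the bridge is raised" (True), R = "the contract is signed" (False).

S1: Formalization: not (not Q -> (S xor (P iff not R)))

not Q = not False = True
not R = not False = True
P iff not R = True iff True = True
S xor (P iff not R) = False xor True = True
not Q -> (S xor (P iff not R)) = True -> True = True
not (not Q -> (S xor (P iff not R))) = not True = False
Thus S1 is false.

S2: Formalization: not (R iff not P) or (S iff (Q -> R))

not P = not True = False
R iff not P = False iff False = True
not (R iff not P) = not True = False
Q -> R = False -> False = True
S iff (Q -> R) = False iff True = False
not (R iff not P) or (S iff (Q -> R)) = False or False = False
So S2 is false.

S3: Formalization: not (Q nand (S nor not R))

not R = not False = True
S nor not R = False nor True = False
Q nand (S nor not R) = False nand False = True
not (Q nand (S nor not R)) = not True = False
So S3 is false.

0 of the 3 statements are true (none).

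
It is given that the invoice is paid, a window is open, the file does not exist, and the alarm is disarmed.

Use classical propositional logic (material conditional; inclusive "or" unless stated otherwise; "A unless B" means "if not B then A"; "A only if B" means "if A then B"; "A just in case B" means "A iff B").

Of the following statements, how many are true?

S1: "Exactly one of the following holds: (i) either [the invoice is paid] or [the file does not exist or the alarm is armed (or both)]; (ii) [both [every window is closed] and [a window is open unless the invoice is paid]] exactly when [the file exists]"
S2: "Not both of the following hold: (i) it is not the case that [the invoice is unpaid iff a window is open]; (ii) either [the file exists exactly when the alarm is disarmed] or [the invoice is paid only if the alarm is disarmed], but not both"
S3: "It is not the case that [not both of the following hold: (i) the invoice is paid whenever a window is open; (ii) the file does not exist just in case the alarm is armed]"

0

Let P = "the invoice is paid" (True), R = "the file exists" (False), S = "the alarm is armed" (False), Q = "a window is open" (True).

S1: Formalization: (P or (not R or S)) xor ((not Q and (Q or P)) iff R)

not R = not False = True
not R or S = True or False = True
P or (not R or S) = True or True = True
not Q = not True = False
Q or P = True or True = True
not Q and (Q or P) = False and True = False
(not Q and (Q or P)) iff R = False iff False = True
(P or (not R or S)) xor ((not Q and (Q or P)) iff R) = True xor True = False
So S1 is false.

S2: Formalization: not (not P iff Q) nand ((R iff not S) xor (P -> not S))

not P = not True = False
not P iff Q = False iff True = False
not (not P iff Q) = not False = True
not S = not False = True
R iff not S = False iff True = False
not S = not False = True
P -> not S = True -> True = True
(R iff not S) xor (P -> not S) = False xor True = True
not (not P iff Q) nand ((R iff not S) xor (P -> not S)) = True nand True = False
Thus S2 is false.

S3: Formalization: not ((Q -> P) nand (not R iff S))

Q -> P = True -> True = True
not R = not False = True
not R iff S = True iff False = False
(Q -> P) nand (not R iff S) = True nand False = True
not ((Q -> P) nand (not R iff S)) = not True = False
Thus S3 is false.

0 of the 3 statements are true (none).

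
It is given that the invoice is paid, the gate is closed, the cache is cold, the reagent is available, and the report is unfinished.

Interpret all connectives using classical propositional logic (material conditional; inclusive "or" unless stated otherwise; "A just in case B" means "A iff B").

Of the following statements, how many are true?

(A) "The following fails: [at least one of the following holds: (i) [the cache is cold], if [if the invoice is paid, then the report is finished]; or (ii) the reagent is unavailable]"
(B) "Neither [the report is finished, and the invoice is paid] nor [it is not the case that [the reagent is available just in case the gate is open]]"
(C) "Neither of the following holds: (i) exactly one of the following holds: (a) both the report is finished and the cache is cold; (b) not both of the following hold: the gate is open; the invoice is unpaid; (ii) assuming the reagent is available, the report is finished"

0

Let P = "the invoice is paid" (T), U = "the report is finished" (F), R = "the cache is warm" (F), S = "the reagent is available" (T), Q = "the gate is open" (F).

(A): Formalization: ¬(((P → U) → ¬R) ∨ ¬S)

P → U = T → F = F
¬R = ¬F = T
(P → U) → ¬R = F → T = T
¬S = ¬T = F
((P → U) → ¬R) ∨ ¬S = T ∨ F = T
¬(((P → U) → ¬R) ∨ ¬S) = ¬T = F
Hence (A) is false.

(B): In symbols: (U ∧ P) ↓ ¬(S ↔ Q)

U ∧ P = F ∧ T = F
S ↔ Q = T ↔ F = F
¬(S ↔ Q) = ¬F = T
(U ∧ P) ↓ ¬(S ↔ Q) = F ↓ T = F
So (B) is false.

(C): Parsed as ((U ∧ ¬R) ⊕ (Q ↑ ¬P)) ↓ (S → U)

¬R = ¬F = T
U ∧ ¬R = F ∧ T = F
¬P = ¬T = F
Q ↑ ¬P = F ↑ F = T
(U ∧ ¬R) ⊕ (Q ↑ ¬P) = F ⊕ T = T
S → U = T → F = F
((U ∧ ¬R) ⊕ (Q ↑ ¬P)) ↓ (S → U) = T ↓ F = F
Thus (C) is false.

True statements: 0 (none).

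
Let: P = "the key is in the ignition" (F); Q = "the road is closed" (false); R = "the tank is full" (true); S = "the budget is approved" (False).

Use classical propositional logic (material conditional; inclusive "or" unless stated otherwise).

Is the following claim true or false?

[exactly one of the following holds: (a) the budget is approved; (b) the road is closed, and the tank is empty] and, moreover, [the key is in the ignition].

false

Parsed as (S xor (Q and not R)) and P

not R = not True = False
Q and not R = False and False = False
S xor (Q and not R) = False xor False = False
(S xor (Q and not R)) and P = False and False = False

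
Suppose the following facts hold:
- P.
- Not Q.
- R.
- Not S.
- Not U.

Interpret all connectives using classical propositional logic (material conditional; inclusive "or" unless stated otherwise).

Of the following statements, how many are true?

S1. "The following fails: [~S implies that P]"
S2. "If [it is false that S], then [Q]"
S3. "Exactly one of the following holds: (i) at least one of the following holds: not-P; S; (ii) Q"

0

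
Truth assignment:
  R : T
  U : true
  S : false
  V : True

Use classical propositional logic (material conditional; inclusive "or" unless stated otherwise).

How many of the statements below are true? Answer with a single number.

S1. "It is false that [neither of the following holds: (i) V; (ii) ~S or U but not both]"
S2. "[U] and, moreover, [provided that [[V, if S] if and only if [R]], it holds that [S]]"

1

S1: In symbols: ¬(V ↓ (¬S ⊕ U))

¬S = ¬F = T
¬S ⊕ U = T ⊕ T = F
V ↓ (¬S ⊕ U) = T ↓ F = F
¬(V ↓ (¬S ⊕ U)) = ¬F = T
Thus S1 is true.

S2: Parsed as U ∧ (((S → V) ↔ R) → S)

S → V = F → T = T
(S → V) ↔ R = T ↔ T = T
((S → V) ↔ R) → S = T → F = F
U ∧ (((S → V) ↔ R) → S) = T ∧ F = F
Thus S2 is false.

1 of the 2 statements is true (S1).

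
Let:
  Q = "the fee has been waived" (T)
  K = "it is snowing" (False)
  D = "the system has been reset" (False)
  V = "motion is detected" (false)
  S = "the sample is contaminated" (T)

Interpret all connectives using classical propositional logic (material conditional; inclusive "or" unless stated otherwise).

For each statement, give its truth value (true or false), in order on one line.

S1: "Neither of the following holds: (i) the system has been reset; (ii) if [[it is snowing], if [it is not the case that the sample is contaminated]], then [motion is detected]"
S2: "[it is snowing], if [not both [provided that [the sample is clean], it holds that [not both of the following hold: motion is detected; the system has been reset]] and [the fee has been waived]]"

S1: Formalization: D ↓ ((¬S → K) → V)

¬S = ¬T = F
¬S → K = F → F = T
(¬S → K) → V = T → F = F
D ↓ ((¬S → K) → V) = F ↓ F = T
So S1 is true.

S2: Formalization: ((¬S → (V ↑ D)) ↑ Q) → K

¬S = ¬T = F
V ↑ D = F ↑ F = T
¬S → (V ↑ D) = F → T = T
(¬S → (V ↑ D)) ↑ Q = T ↑ T = F
((¬S → (V ↑ D)) ↑ Q) → K = F → F = T
Thus S2 is true.

S1 True; S2 True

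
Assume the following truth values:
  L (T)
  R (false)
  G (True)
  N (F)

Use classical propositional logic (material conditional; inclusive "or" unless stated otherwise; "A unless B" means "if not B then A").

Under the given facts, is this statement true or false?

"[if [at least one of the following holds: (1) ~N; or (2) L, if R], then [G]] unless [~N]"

true

Formalization: ((not N or (R -> L)) -> G) or not N

not N = not False = True
R -> L = False -> True = True
not N or (R -> L) = True or True = True
(not N or (R -> L)) -> G = True -> True = True
not N = not False = True
((not N or (R -> L)) -> G) or not N = True or True = True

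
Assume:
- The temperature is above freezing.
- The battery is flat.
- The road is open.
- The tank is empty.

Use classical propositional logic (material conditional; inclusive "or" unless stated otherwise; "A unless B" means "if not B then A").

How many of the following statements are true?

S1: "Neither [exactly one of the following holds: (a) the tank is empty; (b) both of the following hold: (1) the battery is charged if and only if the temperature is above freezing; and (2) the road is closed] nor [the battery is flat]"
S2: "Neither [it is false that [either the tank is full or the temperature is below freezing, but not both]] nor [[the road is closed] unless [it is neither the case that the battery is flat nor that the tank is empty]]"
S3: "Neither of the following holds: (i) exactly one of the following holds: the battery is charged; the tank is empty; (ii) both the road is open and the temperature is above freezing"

Let Q = "the tank is full" (F), D = "the battery is charged" (F), P = "the temperature is below freezing" (F), V = "the road is closed" (F).

S1: This is (~Q xor ((D <-> ~P) & V)) nor ~D.

~Q = ~F = T
~P = ~F = T
D <-> ~P = F <-> T = F
(D <-> ~P) & V = F & F = F
~Q xor ((D <-> ~P) & V) = T xor F = T
~D = ~F = T
(~Q xor ((D <-> ~P) & V)) nor ~D = T nor T = F
So S1 is false.

S2: In symbols: ~(Q xor P) nor (V | (~D nor ~Q))

Q xor P = F xor F = F
~(Q xor P) = ~F = T
~D = ~F = T
~Q = ~F = T
~D nor ~Q = T nor T = F
V | (~D nor ~Q) = F | F = F
~(Q xor P) nor (V | (~D nor ~Q)) = T nor F = F
Thus S2 is false.

S3: Formalization: (D xor ~Q) nor (~V & ~P)

~Q = ~F = T
D xor ~Q = F xor T = T
~V = ~F = T
~P = ~F = T
~V & ~P = T & T = T
(D xor ~Q) nor (~V & ~P) = T nor T = F
Thus S3 is false.

Count: 0.

0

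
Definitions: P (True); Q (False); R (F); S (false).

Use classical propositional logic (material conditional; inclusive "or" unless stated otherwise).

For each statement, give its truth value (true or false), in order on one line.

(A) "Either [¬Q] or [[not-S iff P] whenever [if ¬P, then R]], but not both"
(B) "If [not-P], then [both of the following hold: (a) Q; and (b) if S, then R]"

(A) False / (B) True

(A): Formalization: not Q xor ((not P -> R) -> (not S iff P))

not Q = not False = True
not P = not True = False
not P -> R = False -> False = True
not S = not False = True
not S iff P = True iff True = True
(not P -> R) -> (not S iff P) = True -> True = True
not Q xor ((not P -> R) -> (not S iff P)) = True xor True = False
Thus (A) is false.

(B): This is not P -> (Q and (S -> R)).

not P = not True = False
S -> R = False -> False = True
Q and (S -> R) = False and True = False
not P -> (Q and (S -> R)) = False -> False = True
Hence (B) is true.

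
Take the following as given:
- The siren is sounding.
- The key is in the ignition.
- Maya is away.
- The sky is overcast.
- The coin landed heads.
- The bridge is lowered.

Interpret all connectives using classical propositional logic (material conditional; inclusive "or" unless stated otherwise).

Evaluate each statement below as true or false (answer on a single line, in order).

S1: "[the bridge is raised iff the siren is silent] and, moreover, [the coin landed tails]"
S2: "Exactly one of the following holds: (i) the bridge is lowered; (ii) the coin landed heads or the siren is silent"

S1 False / S2 False

Let V = "the bridge is raised" (False), P = "the siren is sounding" (True), U = "the coin landed heads" (True).

S1: Parsed as (V iff not P) and not U

not P = not True = False
V iff not P = False iff False = True
not U = not True = False
(V iff not P) and not U = True and False = False
Thus S1 is false.

S2: This is not V xor (U or not P).

not V = not False = True
not P = not True = False
U or not P = True or False = True
not V xor (U or not P) = True xor True = False
Thus S2 is false.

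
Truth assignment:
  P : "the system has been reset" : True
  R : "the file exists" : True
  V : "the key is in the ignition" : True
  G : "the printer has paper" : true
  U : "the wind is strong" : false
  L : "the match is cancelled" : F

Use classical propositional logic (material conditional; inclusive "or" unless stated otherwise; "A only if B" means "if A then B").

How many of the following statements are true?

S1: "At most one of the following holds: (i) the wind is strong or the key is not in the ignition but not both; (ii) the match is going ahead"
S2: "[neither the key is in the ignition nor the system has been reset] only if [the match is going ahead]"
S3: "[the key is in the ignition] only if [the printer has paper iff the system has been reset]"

S1: In symbols: (U xor ~V) nand ~L

~V = ~T = F
U xor ~V = F xor F = F
~L = ~F = T
(U xor ~V) nand ~L = F nand T = T
So S1 is true.

S2: This is (V nor P) -> ~L.

V nor P = T nor T = F
~L = ~F = T
(V nor P) -> ~L = F -> T = T
So S2 is true.

S3: Formalization: V -> (G <-> P)

G <-> P = T <-> T = T
V -> (G <-> P) = T -> T = T
Thus S3 is true.

Count: 3.

3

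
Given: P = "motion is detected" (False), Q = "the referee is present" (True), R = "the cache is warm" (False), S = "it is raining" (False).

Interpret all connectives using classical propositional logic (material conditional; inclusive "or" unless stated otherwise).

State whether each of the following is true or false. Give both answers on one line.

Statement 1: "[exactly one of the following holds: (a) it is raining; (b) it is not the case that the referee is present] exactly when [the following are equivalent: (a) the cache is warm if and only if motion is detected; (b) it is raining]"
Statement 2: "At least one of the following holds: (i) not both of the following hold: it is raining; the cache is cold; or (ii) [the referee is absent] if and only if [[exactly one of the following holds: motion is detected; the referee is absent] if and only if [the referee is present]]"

Statement 1 T / Statement 2 T

Statement 1: This is (S xor not Q) iff ((R iff P) iff S).

not Q = not True = False
S xor not Q = False xor False = False
R iff P = False iff False = True
(R iff P) iff S = True iff False = False
(S xor not Q) iff ((R iff P) iff S) = False iff False = True
So Statement 1 is true.

Statement 2: Formalization: (S nand not R) or (not Q iff ((P xor not Q) iff Q))

not R = not False = True
S nand not R = False nand True = True
not Q = not True = False
not Q = not True = False
P xor not Q = False xor False = False
(P xor not Q) iff Q = False iff True = False
not Q iff ((P xor not Q) iff Q) = False iff False = True
(S nand not R) or (not Q iff ((P xor not Q) iff Q)) = True or True = True
Thus Statement 2 is true.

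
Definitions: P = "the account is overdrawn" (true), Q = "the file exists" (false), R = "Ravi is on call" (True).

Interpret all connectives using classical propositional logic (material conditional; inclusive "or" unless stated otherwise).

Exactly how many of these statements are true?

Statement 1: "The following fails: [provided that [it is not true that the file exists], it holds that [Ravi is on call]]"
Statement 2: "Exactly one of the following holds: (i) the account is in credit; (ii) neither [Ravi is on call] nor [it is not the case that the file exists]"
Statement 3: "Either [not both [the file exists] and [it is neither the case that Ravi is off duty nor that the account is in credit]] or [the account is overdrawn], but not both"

0

Statement 1: In symbols: ~(~Q -> R)

~Q = ~F = T
~Q -> R = T -> T = T
~(~Q -> R) = ~T = F
So Statement 1 is false.

Statement 2: Parsed as ~P xor (R nor ~Q)

~P = ~T = F
~Q = ~F = T
R nor ~Q = T nor T = F
~P xor (R nor ~Q) = F xor F = F
Thus Statement 2 is false.

Statement 3: In symbols: (Q nand (~R nor ~P)) xor P

~R = ~T = F
~P = ~T = F
~R nor ~P = F nor F = T
Q nand (~R nor ~P) = F nand T = T
(Q nand (~R nor ~P)) xor P = T xor T = F
Thus Statement 3 is false.

Count: 0.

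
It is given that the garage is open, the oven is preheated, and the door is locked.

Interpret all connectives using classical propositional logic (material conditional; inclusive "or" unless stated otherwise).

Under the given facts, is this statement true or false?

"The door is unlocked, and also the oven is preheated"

false

Let R = "the door is locked" (T), Q = "the oven is preheated" (T).
This is ¬R ∧ Q.

¬R = ¬T = F
¬R ∧ Q = F ∧ T = F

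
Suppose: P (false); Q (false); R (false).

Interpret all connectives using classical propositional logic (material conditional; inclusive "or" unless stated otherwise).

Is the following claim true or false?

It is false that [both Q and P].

True.

In symbols: ¬(Q ∧ P)

Q ∧ P = F ∧ F = F
¬(Q ∧ P) = ¬F = T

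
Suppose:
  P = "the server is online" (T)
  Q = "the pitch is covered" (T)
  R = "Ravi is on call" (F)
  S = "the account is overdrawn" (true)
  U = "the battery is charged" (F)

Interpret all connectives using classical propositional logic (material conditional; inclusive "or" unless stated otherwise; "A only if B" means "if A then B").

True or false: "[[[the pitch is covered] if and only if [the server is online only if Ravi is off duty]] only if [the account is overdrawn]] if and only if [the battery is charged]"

Formalization: ((Q ↔ (P → ¬R)) → S) ↔ U

¬R = ¬F = T
P → ¬R = T → T = T
Q ↔ (P → ¬R) = T ↔ T = T
(Q ↔ (P → ¬R)) → S = T → T = T
((Q ↔ (P → ¬R)) → S) ↔ U = T ↔ F = F

False.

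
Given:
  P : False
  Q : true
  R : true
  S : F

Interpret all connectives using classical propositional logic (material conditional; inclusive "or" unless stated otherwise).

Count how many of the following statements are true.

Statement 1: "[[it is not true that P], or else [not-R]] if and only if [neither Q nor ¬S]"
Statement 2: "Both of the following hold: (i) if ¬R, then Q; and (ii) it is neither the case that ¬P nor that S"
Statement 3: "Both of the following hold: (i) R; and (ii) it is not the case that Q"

0

Statement 1: In symbols: (~P | ~R) <-> (Q nor ~S)

~P = ~F = T
~R = ~T = F
~P | ~R = T | F = T
~S = ~F = T
Q nor ~S = T nor T = F
(~P | ~R) <-> (Q nor ~S) = T <-> F = F
So Statement 1 is false.

Statement 2: In symbols: (~R -> Q) & (~P nor S)

~R = ~T = F
~R -> Q = F -> T = T
~P = ~F = T
~P nor S = T nor F = F
(~R -> Q) & (~P nor S) = T & F = F
So Statement 2 is false.

Statement 3: This is R & ~Q.

~Q = ~T = F
R & ~Q = T & F = F
Hence Statement 3 is false.

Count: 0.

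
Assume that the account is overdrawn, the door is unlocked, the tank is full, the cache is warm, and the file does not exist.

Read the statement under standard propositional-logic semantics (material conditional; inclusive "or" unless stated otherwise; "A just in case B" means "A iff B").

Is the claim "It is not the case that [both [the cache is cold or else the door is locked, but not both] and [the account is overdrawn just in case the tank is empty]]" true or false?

true

Let P = "the cache is warm" (True), N = "the door is locked" (False), L = "the account is overdrawn" (True), R = "the tank is full" (True).
This is not ((not P xor N) and (L iff not R)).

not P = not True = False
not P xor N = False xor False = False
not R = not True = False
L iff not R = True iff False = False
(not P xor N) and (L iff not R) = False and False = False
not ((not P xor N) and (L iff not R)) = not False = True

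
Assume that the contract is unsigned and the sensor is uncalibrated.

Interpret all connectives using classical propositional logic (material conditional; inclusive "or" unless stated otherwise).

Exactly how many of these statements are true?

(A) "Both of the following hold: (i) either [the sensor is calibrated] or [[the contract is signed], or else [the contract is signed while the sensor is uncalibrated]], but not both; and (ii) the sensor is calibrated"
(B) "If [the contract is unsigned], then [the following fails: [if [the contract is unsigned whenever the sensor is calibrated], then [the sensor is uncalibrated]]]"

Let D = "the sensor is calibrated" (False), S = "the contract is signed" (False).

(A): Parsed as (D xor (S or (S and not D))) and D

not D = not False = True
S and not D = False and True = False
S or (S and not D) = False or False = False
D xor (S or (S and not D)) = False xor False = False
(D xor (S or (S and not D))) and D = False and False = False
Hence (A) is false.

(B): This is not S -> not ((D -> not S) -> not D).

not S = not False = True
not S = not False = True
D -> not S = False -> True = True
not D = not False = True
(D -> not S) -> not D = True -> True = True
not ((D -> not S) -> not D) = not True = False
not S -> not ((D -> not S) -> not D) = True -> False = False
So (B) is false.

True statements: 0 (none).

0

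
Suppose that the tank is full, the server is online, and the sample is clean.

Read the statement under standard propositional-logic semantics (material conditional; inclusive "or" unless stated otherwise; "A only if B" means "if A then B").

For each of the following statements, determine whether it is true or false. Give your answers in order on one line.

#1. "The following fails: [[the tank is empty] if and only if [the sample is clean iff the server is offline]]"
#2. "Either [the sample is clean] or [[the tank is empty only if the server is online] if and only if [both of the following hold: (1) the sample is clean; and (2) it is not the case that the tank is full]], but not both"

Let P = "the tank is full" (T), R = "the sample is contaminated" (F), Q = "the server is online" (T).

#1: Formalization: ~(~P <-> (~R <-> ~Q))

~P = ~T = F
~R = ~F = T
~Q = ~T = F
~R <-> ~Q = T <-> F = F
~P <-> (~R <-> ~Q) = F <-> F = T
~(~P <-> (~R <-> ~Q)) = ~T = F
So #1 is false.

#2: This is ~R xor ((~P -> Q) <-> (~R & ~P)).

~R = ~F = T
~P = ~T = F
~P -> Q = F -> T = T
~R = ~F = T
~P = ~T = F
~R & ~P = T & F = F
(~P -> Q) <-> (~R & ~P) = T <-> F = F
~R xor ((~P -> Q) <-> (~R & ~P)) = T xor F = T
So #2 is true.

#1 False, #2 True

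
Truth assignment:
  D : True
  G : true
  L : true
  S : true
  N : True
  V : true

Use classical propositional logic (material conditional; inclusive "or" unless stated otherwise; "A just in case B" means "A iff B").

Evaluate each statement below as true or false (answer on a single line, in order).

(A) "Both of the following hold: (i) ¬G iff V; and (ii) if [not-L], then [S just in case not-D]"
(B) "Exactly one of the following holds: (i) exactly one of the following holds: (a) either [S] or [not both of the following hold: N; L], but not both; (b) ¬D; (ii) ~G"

(A): Formalization: (not G iff V) and (not L -> (S iff not D))

not G = not True = False
not G iff V = False iff True = False
not L = not True = False
not D = not True = False
S iff not D = True iff False = False
not L -> (S iff not D) = False -> False = True
(not G iff V) and (not L -> (S iff not D)) = False and True = False
Hence (A) is false.

(B): Formalization: ((S xor (N nand L)) xor not D) xor not G

N nand L = True nand True = False
S xor (N nand L) = True xor False = True
not D = not True = False
(S xor (N nand L)) xor not D = True xor False = True
not G = not True = False
((S xor (N nand L)) xor not D) xor not G = True xor False = True
Thus (B) is true.

(A) F, (B) T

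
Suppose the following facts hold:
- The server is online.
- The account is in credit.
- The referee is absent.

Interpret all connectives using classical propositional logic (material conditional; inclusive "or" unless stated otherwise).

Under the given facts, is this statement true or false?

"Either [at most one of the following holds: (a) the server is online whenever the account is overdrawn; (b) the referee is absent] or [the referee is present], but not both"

False

Let Q = "the account is overdrawn" (False), P = "the server is online" (True), R = "the referee is present" (False).
This is ((Q -> P) nand not R) xor R.

Q -> P = False -> True = True
not R = not False = True
(Q -> P) nand not R = True nand True = False
((Q -> P) nand not R) xor R = False xor False = False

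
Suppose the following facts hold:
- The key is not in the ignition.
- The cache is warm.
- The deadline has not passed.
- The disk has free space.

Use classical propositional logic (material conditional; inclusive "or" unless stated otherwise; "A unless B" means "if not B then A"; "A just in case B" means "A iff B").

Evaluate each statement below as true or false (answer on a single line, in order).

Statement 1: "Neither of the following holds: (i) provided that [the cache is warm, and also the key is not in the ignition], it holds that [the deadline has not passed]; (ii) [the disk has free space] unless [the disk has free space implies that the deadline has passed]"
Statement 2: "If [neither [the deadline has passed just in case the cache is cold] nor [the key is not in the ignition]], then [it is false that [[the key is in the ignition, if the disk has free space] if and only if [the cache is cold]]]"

Statement 1 False / Statement 2 True

Let Q = "the cache is warm" (T), P = "the key is in the ignition" (F), R = "the deadline has passed" (F), S = "the disk is full" (F).

Statement 1: Formalization: ((Q & ~P) -> ~R) nor (~S | (~S -> R))

~P = ~F = T
Q & ~P = T & T = T
~R = ~F = T
(Q & ~P) -> ~R = T -> T = T
~S = ~F = T
~S = ~F = T
~S -> R = T -> F = F
~S | (~S -> R) = T | F = T
((Q & ~P) -> ~R) nor (~S | (~S -> R)) = T nor T = F
Thus Statement 1 is false.

Statement 2: This is ((R <-> ~Q) nor ~P) -> ~((~S -> P) <-> ~Q).

~Q = ~T = F
R <-> ~Q = F <-> F = T
~P = ~F = T
(R <-> ~Q) nor ~P = T nor T = F
~S = ~F = T
~S -> P = T -> F = F
~Q = ~T = F
(~S -> P) <-> ~Q = F <-> F = T
~((~S -> P) <-> ~Q) = ~T = F
((R <-> ~Q) nor ~P) -> ~((~S -> P) <-> ~Q) = F -> F = T
Thus Statement 2 is true.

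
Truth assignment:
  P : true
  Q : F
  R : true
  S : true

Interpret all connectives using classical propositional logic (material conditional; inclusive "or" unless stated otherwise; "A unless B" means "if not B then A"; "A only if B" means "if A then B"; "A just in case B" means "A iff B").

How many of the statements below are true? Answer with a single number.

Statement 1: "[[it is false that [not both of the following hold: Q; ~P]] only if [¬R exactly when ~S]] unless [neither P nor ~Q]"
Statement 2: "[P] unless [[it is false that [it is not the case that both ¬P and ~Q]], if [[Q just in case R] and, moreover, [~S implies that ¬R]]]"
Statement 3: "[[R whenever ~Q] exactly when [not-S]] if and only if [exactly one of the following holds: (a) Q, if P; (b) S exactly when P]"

Statement 1: This is (¬(Q ↑ ¬P) → (¬R ↔ ¬S)) ∨ (P ↓ ¬Q).

¬P = ¬T = F
Q ↑ ¬P = F ↑ F = T
¬(Q ↑ ¬P) = ¬T = F
¬R = ¬T = F
¬S = ¬T = F
¬R ↔ ¬S = F ↔ F = T
¬(Q ↑ ¬P) → (¬R ↔ ¬S) = F → T = T
¬Q = ¬F = T
P ↓ ¬Q = T ↓ T = F
(¬(Q ↑ ¬P) → (¬R ↔ ¬S)) ∨ (P ↓ ¬Q) = T ∨ F = T
Thus Statement 1 is true.

Statement 2: Parsed as P ∨ (((Q ↔ R) ∧ (¬S → ¬R)) → ¬(¬P ↑ ¬Q))

Q ↔ R = F ↔ T = F
¬S = ¬T = F
¬R = ¬T = F
¬S → ¬R = F → F = T
(Q ↔ R) ∧ (¬S → ¬R) = F ∧ T = F
¬P = ¬T = F
¬Q = ¬F = T
¬P ↑ ¬Q = F ↑ T = T
¬(¬P ↑ ¬Q) = ¬T = F
((Q ↔ R) ∧ (¬S → ¬R)) → ¬(¬P ↑ ¬Q) = F → F = T
P ∨ (((Q ↔ R) ∧ (¬S → ¬R)) → ¬(¬P ↑ ¬Q)) = T ∨ T = T
Hence Statement 2 is true.

Statement 3: In symbols: ((¬Q → R) ↔ ¬S) ↔ ((P → Q) ⊕ (S ↔ P))

¬Q = ¬F = T
¬Q → R = T → T = T
¬S = ¬T = F
(¬Q → R) ↔ ¬S = T ↔ F = F
P → Q = T → F = F
S ↔ P = T ↔ T = T
(P → Q) ⊕ (S ↔ P) = F ⊕ T = T
((¬Q → R) ↔ ¬S) ↔ ((P → Q) ⊕ (S ↔ P)) = F ↔ T = F
Thus Statement 3 is false.

2 of the 3 statements are true.

2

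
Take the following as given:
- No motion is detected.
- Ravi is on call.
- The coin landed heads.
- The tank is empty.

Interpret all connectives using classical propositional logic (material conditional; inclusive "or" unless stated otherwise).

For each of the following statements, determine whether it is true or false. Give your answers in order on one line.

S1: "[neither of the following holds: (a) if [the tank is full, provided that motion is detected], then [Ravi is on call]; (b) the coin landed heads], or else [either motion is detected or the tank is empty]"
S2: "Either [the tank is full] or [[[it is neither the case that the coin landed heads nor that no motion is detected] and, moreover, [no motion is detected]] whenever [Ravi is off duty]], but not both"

Let Q = "motion is detected" (False), U = "the tank is full" (False), R = "Ravi is on call" (True), M = "the coin landed heads" (True).

S1: Parsed as (((Q -> U) -> R) nor M) or (Q or not U)

Q -> U = False -> False = True
(Q -> U) -> R = True -> True = True
((Q -> U) -> R) nor M = True nor True = False
not U = not False = True
Q or not U = False or True = True
(((Q -> U) -> R) nor M) or (Q or not U) = False or True = True
Thus S1 is true.

S2: In symbols: U xor (not R -> ((M nor not Q) and not Q))

not R = not True = False
not Q = not False = True
M nor not Q = True nor True = False
not Q = not False = True
(M nor not Q) and not Q = False and True = False
not R -> ((M nor not Q) and not Q) = False -> False = True
U xor (not R -> ((M nor not Q) and not Q)) = False xor True = True
So S2 is true.

S1 T; S2 T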